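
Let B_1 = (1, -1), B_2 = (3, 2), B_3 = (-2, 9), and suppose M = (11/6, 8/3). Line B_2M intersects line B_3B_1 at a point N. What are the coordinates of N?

Barycentric coordinates of M with respect to B_1B_2B_3: (1/6, 2/3, 1/6).
On side B_3B_1 the B_2-coordinate is zero; dropping M's B_2-weight 2/3 and renormalizing the remaining 1/6 : 1/6 gives weights 1/2, 1/2 on B_3, B_1.
N = (1/2)·(-2, 9) + (1/2)·(1, -1) = (-1/2, 4).

(-1/2, 4)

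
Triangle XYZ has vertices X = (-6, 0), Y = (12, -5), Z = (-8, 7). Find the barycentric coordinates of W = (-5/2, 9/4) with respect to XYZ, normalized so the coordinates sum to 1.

(1/4, 1/4, 1/2)

Signed area of the reference triangle: [XYZ] = ½·((-6)·(-5−7) + 12·(7−0) + (-8)·(0−(-5))) = ½·(72 + 84 − 40) = 58.
[WYZ] = ½·((-5/2)·(-5−7) + 12·(7−(9/4)) + (-8)·(9/4−(-5))) = ½·(30 + 57 − 58) = 29/2, so the X-coordinate is (29/2)/58 = 1/4.
[XWZ] = ½·((-6)·(9/4−7) + (-5/2)·(7−0) + (-8)·(0−(9/4))) = ½·(57/2 − 35/2 + 18) = 29/2, so the Y-coordinate is 1/4.
[XYW] = ½·((-6)·(-5−(9/4)) + 12·(9/4−0) + (-5/2)·(0−(-5))) = ½·(87/2 + 27 − 25/2) = 29, so the Z-coordinate is 1/2.
Check: 1/4 + 1/4 + 1/2 = 1.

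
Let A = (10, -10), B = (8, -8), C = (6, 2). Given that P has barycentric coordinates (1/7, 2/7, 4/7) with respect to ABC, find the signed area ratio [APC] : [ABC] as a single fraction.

The signed ratio [APC]/[ABC] equals the barycentric coordinate of P at vertex B, which is 2/7.

2/7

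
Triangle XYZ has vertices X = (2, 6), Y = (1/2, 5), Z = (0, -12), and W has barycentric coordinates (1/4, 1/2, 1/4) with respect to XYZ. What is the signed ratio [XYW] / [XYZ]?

The signed ratio [XYW]/[XYZ] equals the barycentric coordinate of W at vertex Z, which is 1/4.

1/4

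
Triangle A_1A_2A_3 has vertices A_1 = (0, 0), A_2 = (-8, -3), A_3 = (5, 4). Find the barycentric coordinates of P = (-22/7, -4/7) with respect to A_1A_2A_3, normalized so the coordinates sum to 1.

(1/7, 4/7, 2/7)

Signed area of the reference triangle: [A_1A_2A_3] = ½·(0·(-3−4) + (-8)·(4−0) + 5·(0−(-3))) = ½·(0 − 32 + 15) = -17/2.
[PA_2A_3] = ½·((-22/7)·(-3−4) + (-8)·(4−(-4/7)) + 5·(-4/7−(-3))) = ½·(22 − 256/7 + 85/7) = -17/14, so the A_1-coordinate is (-17/14)/(-17/2) = 1/7.
[A_1PA_3] = ½·(0·(-4/7−4) + (-22/7)·(4−0) + 5·(0−(-4/7))) = ½·(0 − 88/7 + 20/7) = -34/7, so the A_2-coordinate is 4/7.
[A_1A_2P] = ½·(0·(-3−(-4/7)) + (-8)·(-4/7−0) + (-22/7)·(0−(-3))) = ½·(0 + 32/7 − 66/7) = -17/7, so the A_3-coordinate is 2/7.
Check: 1/7 + 4/7 + 2/7 = 1.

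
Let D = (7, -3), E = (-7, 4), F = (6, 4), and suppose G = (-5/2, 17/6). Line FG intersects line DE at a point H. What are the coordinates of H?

Barycentric coordinates of G with respect to DEF: (1/6, 2/3, 1/6).
On side DE the F-coordinate is zero; dropping G's F-weight 1/6 and renormalizing the remaining 1/6 : 2/3 gives weights 1/5, 4/5 on D, E.
H = (1/5)·(7, -3) + (4/5)·(-7, 4) = (-21/5, 13/5).

(-21/5, 13/5)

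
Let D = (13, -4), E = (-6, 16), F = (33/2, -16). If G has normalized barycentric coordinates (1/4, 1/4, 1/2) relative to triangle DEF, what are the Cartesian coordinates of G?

G = (1/4)·D + (1/4)·E + (1/2)·F.
x-coordinate: (1/4)·13 + (1/4)·(-6) + (1/2)·(33/2) = 10.
y-coordinate: (1/4)·(-4) + (1/4)·16 + (1/2)·(-16) = -5.

(10, -5)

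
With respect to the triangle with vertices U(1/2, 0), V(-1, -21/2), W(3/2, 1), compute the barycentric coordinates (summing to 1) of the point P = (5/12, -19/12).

(2/3, 1/6, 1/6)

Signed area of the reference triangle: [UVW] = ½·((1/2)·(-21/2−1) + (-1)·(1−0) + (3/2)·(0−(-21/2))) = ½·(-23/4 − 1 + 63/4) = 9/2.
[PVW] = ½·((5/12)·(-21/2−1) + (-1)·(1−(-19/12)) + (3/2)·(-19/12−(-21/2))) = ½·(-115/24 − 31/12 + 107/8) = 3, so the U-coordinate is 3/(9/2) = 2/3.
[UPW] = ½·((1/2)·(-19/12−1) + (5/12)·(1−0) + (3/2)·(0−(-19/12))) = ½·(-31/24 + 5/12 + 19/8) = 3/4, so the V-coordinate is 1/6.
[UVP] = ½·((1/2)·(-21/2−(-19/12)) + (-1)·(-19/12−0) + (5/12)·(0−(-21/2))) = ½·(-107/24 + 19/12 + 35/8) = 3/4, so the W-coordinate is 1/6.
Check: 2/3 + 1/6 + 1/6 = 1.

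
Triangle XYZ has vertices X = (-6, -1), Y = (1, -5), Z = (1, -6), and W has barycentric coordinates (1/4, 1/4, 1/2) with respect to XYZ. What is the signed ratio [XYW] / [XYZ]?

The signed ratio [XYW]/[XYZ] equals the barycentric coordinate of W at vertex Z, which is 1/2.

1/2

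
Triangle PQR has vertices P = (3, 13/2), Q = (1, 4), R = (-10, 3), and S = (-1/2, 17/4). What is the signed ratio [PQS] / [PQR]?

[PQR] = ½·(3·(4−3) + 1·(3−(13/2)) + (-10)·(13/2−4)) = ½·(3 − 7/2 − 25) = -51/4.
[PQS] = ½·(3·(4−(17/4)) + 1·(17/4−(13/2)) + (-1/2)·(13/2−4)) = ½·(-3/4 − 9/4 − 5/4) = -17/8, so the ratio is (-17/8)/(-51/4) = 1/6.

1/6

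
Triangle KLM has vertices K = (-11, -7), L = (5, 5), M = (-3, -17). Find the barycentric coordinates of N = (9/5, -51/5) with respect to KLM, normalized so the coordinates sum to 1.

Signed area of the reference triangle: [KLM] = ½·((-11)·(5−(-17)) + 5·(-17−(-7)) + (-3)·(-7−5)) = ½·(-242 − 50 + 36) = -128.
[NLM] = ½·((9/5)·(5−(-17)) + 5·(-17−(-51/5)) + (-3)·(-51/5−5)) = ½·(198/5 − 34 + 228/5) = 128/5, so the K-coordinate is (128/5)/(-128) = -1/5.
[KNM] = ½·((-11)·(-51/5−(-17)) + (9/5)·(-17−(-7)) + (-3)·(-7−(-51/5))) = ½·(-374/5 − 18 − 48/5) = -256/5, so the L-coordinate is 2/5.
[KLN] = ½·((-11)·(5−(-51/5)) + 5·(-51/5−(-7)) + (9/5)·(-7−5)) = ½·(-836/5 − 16 − 108/5) = -512/5, so the M-coordinate is 4/5.

(-1/5, 2/5, 4/5)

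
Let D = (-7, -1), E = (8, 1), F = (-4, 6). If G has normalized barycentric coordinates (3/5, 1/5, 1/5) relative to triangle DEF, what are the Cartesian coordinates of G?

(-17/5, 4/5)

G = (3/5)·D + (1/5)·E + (1/5)·F.
x-coordinate: (3/5)·(-7) + (1/5)·8 + (1/5)·(-4) = -17/5.
y-coordinate: (3/5)·(-1) + (1/5)·1 + (1/5)·6 = 4/5.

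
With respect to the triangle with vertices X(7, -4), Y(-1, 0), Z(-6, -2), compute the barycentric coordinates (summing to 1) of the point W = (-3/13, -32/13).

(5/13, 2/13, 6/13)

Signed area of the reference triangle: [XYZ] = ½·(7·(0−(-2)) + (-1)·(-2−(-4)) + (-6)·(-4−0)) = ½·(14 − 2 + 24) = 18.
[WYZ] = ½·((-3/13)·(0−(-2)) + (-1)·(-2−(-32/13)) + (-6)·(-32/13−0)) = ½·(-6/13 − 6/13 + 192/13) = 90/13, so the X-coordinate is (90/13)/18 = 5/13.
[XWZ] = ½·(7·(-32/13−(-2)) + (-3/13)·(-2−(-4)) + (-6)·(-4−(-32/13))) = ½·(-42/13 − 6/13 + 120/13) = 36/13, so the Y-coordinate is 2/13.
[XYW] = ½·(7·(0−(-32/13)) + (-1)·(-32/13−(-4)) + (-3/13)·(-4−0)) = ½·(224/13 − 20/13 + 12/13) = 108/13, so the Z-coordinate is 6/13.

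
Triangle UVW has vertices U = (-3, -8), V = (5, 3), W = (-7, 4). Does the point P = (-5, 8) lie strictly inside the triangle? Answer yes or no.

no

Barycentric coordinates of P: (-5/14, 2/7, 15/14).
The three coordinates are negative, positive, positive; a point is interior exactly when all three are positive.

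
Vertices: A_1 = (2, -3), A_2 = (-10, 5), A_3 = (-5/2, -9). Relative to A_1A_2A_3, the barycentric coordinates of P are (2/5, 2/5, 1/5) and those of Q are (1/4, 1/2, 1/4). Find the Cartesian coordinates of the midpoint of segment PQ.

(-353/80, -3/4)

Barycentric coordinates of the midpoint are the average: (13/40, 9/20, 9/40).
Converting: (13/40)·A_1 + (9/20)·A_2 + (9/40)·A_3 = (-353/80, -3/4).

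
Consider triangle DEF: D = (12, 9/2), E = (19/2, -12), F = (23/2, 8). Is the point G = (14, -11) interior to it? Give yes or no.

Barycentric coordinates of G: (88/17, 3/68, -287/68).
The three coordinates are positive, positive, negative; a point is interior exactly when all three are positive.

no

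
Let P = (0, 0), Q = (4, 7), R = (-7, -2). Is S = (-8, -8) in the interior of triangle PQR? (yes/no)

no

Barycentric coordinates of S: (57/41, -40/41, 24/41).
The three coordinates are positive, negative, positive; a point is interior exactly when all three are positive.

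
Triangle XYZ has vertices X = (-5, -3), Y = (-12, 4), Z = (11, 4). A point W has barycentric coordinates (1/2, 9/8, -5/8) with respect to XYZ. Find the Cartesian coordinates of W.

(-183/8, 1/2)

W = (1/2)·X + (9/8)·Y + (-5/8)·Z.
x-coordinate: (1/2)·(-5) + (9/8)·(-12) + (-5/8)·11 = -183/8.
y-coordinate: (1/2)·(-3) + (9/8)·4 + (-5/8)·4 = 1/2.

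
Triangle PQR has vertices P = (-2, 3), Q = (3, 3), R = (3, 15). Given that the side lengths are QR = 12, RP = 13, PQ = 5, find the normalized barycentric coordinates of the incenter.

The incenter has barycentric coordinates proportional to the opposite side lengths: (12 : 13 : 5).
Normalizing by 12+13+5 = 30 gives (2/5, 13/30, 1/6).

(2/5, 13/30, 1/6)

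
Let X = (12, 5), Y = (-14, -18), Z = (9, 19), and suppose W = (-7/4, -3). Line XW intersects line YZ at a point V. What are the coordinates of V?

(-19/3, -17/3)

Barycentric coordinates of W with respect to XYZ: (1/4, 1/2, 1/4).
On side YZ the X-coordinate is zero; dropping W's X-weight 1/4 and renormalizing the remaining 1/2 : 1/4 gives weights 2/3, 1/3 on Y, Z.
V = (2/3)·(-14, -18) + (1/3)·(9, 19) = (-19/3, -17/3).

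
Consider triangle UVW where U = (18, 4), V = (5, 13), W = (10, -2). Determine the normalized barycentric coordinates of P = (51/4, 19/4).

(1/2, 1/4, 1/4)

Signed area of the reference triangle: [UVW] = ½·(18·(13−(-2)) + 5·(-2−4) + 10·(4−13)) = ½·(270 − 30 − 90) = 75.
[PVW] = ½·((51/4)·(13−(-2)) + 5·(-2−(19/4)) + 10·(19/4−13)) = ½·(765/4 − 135/4 − 165/2) = 75/2, so the U-coordinate is (75/2)/75 = 1/2.
[UPW] = ½·(18·(19/4−(-2)) + (51/4)·(-2−4) + 10·(4−(19/4))) = ½·(243/2 − 153/2 − 15/2) = 75/4, so the V-coordinate is 1/4.
[UVP] = ½·(18·(13−(19/4)) + 5·(19/4−4) + (51/4)·(4−13)) = ½·(297/2 + 15/4 − 459/4) = 75/4, so the W-coordinate is 1/4.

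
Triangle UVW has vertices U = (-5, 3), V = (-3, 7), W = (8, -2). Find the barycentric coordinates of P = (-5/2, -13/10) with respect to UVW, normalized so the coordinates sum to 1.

Signed area of the reference triangle: [UVW] = ½·((-5)·(7−(-2)) + (-3)·(-2−3) + 8·(3−7)) = ½·(-45 + 15 − 32) = -31.
[PVW] = ½·((-5/2)·(7−(-2)) + (-3)·(-2−(-13/10)) + 8·(-13/10−7)) = ½·(-45/2 + 21/10 − 332/5) = -217/5, so the U-coordinate is (-217/5)/(-31) = 7/5.
[UPW] = ½·((-5)·(-13/10−(-2)) + (-5/2)·(-2−3) + 8·(3−(-13/10))) = ½·(-7/2 + 25/2 + 172/5) = 217/10, so the V-coordinate is -7/10.
[UVP] = ½·((-5)·(7−(-13/10)) + (-3)·(-13/10−3) + (-5/2)·(3−7)) = ½·(-83/2 + 129/10 + 10) = -93/10, so the W-coordinate is 3/10.
Check: 7/5 − 7/10 + 3/10 = 1.

(7/5, -7/10, 3/10)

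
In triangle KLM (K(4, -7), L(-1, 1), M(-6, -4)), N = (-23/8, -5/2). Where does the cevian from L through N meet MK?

(-4, -23/5)

Barycentric coordinates of N with respect to KLM: (1/8, 3/8, 1/2).
On side MK the L-coordinate is zero; dropping N's L-weight 3/8 and renormalizing the remaining 1/2 : 1/8 gives weights 4/5, 1/5 on M, K.
J = (4/5)·(-6, -4) + (1/5)·(4, -7) = (-4, -23/5).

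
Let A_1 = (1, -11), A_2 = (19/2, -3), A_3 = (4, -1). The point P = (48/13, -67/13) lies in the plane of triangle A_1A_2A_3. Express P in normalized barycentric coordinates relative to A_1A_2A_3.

Signed area of the reference triangle: [A_1A_2A_3] = ½·(1·(-3−(-1)) + (19/2)·(-1−(-11)) + 4·(-11−(-3))) = ½·(-2 + 95 − 32) = 61/2.
[PA_2A_3] = ½·((48/13)·(-3−(-1)) + (19/2)·(-1−(-67/13)) + 4·(-67/13−(-3))) = ½·(-96/13 + 513/13 − 112/13) = 305/26, so the A_1-coordinate is (305/26)/(61/2) = 5/13.
[A_1PA_3] = ½·(1·(-67/13−(-1)) + (48/13)·(-1−(-11)) + 4·(-11−(-67/13))) = ½·(-54/13 + 480/13 − 304/13) = 61/13, so the A_2-coordinate is 2/13.
[A_1A_2P] = ½·(1·(-3−(-67/13)) + (19/2)·(-67/13−(-11)) + (48/13)·(-11−(-3))) = ½·(28/13 + 722/13 − 384/13) = 183/13, so the A_3-coordinate is 6/13.
Check: 5/13 + 2/13 + 6/13 = 1.

(5/13, 2/13, 6/13)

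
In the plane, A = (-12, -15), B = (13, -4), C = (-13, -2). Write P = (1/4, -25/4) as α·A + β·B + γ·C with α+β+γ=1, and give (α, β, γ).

(1/4, 1/2, 1/4)

Signed area of the reference triangle: [ABC] = ½·((-12)·(-4−(-2)) + 13·(-2−(-15)) + (-13)·(-15−(-4))) = ½·(24 + 169 + 143) = 168.
[PBC] = ½·((1/4)·(-4−(-2)) + 13·(-2−(-25/4)) + (-13)·(-25/4−(-4))) = ½·(-1/2 + 221/4 + 117/4) = 42, so the A-coordinate is 42/168 = 1/4.
[APC] = ½·((-12)·(-25/4−(-2)) + (1/4)·(-2−(-15)) + (-13)·(-15−(-25/4))) = ½·(51 + 13/4 + 455/4) = 84, so the B-coordinate is 1/2.
[ABP] = ½·((-12)·(-4−(-25/4)) + 13·(-25/4−(-15)) + (1/4)·(-15−(-4))) = ½·(-27 + 455/4 − 11/4) = 42, so the C-coordinate is 1/4.
Check: 1/4 + 1/2 + 1/4 = 1.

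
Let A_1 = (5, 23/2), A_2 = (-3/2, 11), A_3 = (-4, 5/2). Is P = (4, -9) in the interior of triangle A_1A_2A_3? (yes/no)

Barycentric coordinates of P: (43/24, -13/4, 59/24).
The three coordinates are positive, negative, positive; a point is interior exactly when all three are positive.

no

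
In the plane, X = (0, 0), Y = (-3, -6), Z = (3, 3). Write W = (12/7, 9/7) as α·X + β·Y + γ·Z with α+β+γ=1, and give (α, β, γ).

Signed area of the reference triangle: [XYZ] = ½·(0·(-6−3) + (-3)·(3−0) + 3·(0−(-6))) = ½·(0 − 9 + 18) = 9/2.
[WYZ] = ½·((12/7)·(-6−3) + (-3)·(3−(9/7)) + 3·(9/7−(-6))) = ½·(-108/7 − 36/7 + 153/7) = 9/14, so the X-coordinate is (9/14)/(9/2) = 1/7.
[XWZ] = ½·(0·(9/7−3) + (12/7)·(3−0) + 3·(0−(9/7))) = ½·(0 + 36/7 − 27/7) = 9/14, so the Y-coordinate is 1/7.
[XYW] = ½·(0·(-6−(9/7)) + (-3)·(9/7−0) + (12/7)·(0−(-6))) = ½·(0 − 27/7 + 72/7) = 45/14, so the Z-coordinate is 5/7.
Check: 1/7 + 1/7 + 5/7 = 1.

(1/7, 1/7, 5/7)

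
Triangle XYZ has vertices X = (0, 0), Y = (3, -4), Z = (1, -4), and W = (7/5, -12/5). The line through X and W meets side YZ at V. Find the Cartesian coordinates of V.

(7/3, -4)

Barycentric coordinates of W with respect to XYZ: (2/5, 2/5, 1/5).
On side YZ the X-coordinate is zero; dropping W's X-weight 2/5 and renormalizing the remaining 2/5 : 1/5 gives weights 2/3, 1/3 on Y, Z.
V = (2/3)·(3, -4) + (1/3)·(1, -4) = (7/3, -4).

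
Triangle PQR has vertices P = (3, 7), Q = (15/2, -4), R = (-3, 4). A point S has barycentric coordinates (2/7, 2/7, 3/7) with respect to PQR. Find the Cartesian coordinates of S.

(12/7, 18/7)

S = (2/7)·P + (2/7)·Q + (3/7)·R.
x-coordinate: (2/7)·3 + (2/7)·(15/2) + (3/7)·(-3) = 12/7.
y-coordinate: (2/7)·7 + (2/7)·(-4) + (3/7)·4 = 18/7.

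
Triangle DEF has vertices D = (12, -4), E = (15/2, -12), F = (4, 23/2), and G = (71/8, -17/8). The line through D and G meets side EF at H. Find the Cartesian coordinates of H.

(23/4, -1/4)

Barycentric coordinates of G with respect to DEF: (1/2, 1/4, 1/4).
On side EF the D-coordinate is zero; dropping G's D-weight 1/2 and renormalizing the remaining 1/4 : 1/4 gives weights 1/2, 1/2 on E, F.
H = (1/2)·(15/2, -12) + (1/2)·(4, 23/2) = (23/4, -1/4).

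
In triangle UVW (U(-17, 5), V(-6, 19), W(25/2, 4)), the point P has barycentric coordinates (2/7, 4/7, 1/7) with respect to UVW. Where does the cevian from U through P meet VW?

Line UP meets VW where the U-coordinate vanishes; zeroing P's U-weight and renormalizing leaves V, W-weights 4/7 : 1/7 → (4/5, 1/5).
So Q = (4/5)·V + (1/5)·W = (-23/10, 16).

(-23/10, 16)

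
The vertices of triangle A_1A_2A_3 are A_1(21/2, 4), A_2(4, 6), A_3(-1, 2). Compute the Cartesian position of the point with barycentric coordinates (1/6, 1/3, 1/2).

(31/12, 11/3)

P = (1/6)·A_1 + (1/3)·A_2 + (1/2)·A_3.
x-coordinate: (1/6)·(21/2) + (1/3)·4 + (1/2)·(-1) = 31/12.
y-coordinate: (1/6)·4 + (1/3)·6 + (1/2)·2 = 11/3.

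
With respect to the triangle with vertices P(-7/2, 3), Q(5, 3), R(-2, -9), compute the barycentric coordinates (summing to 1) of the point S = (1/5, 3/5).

Signed area of the reference triangle: [PQR] = ½·((-7/2)·(3−(-9)) + 5·(-9−3) + (-2)·(3−3)) = ½·(-42 − 60 + 0) = -51.
[SQR] = ½·((1/5)·(3−(-9)) + 5·(-9−(3/5)) + (-2)·(3/5−3)) = ½·(12/5 − 48 + 24/5) = -102/5, so the P-coordinate is (-102/5)/(-51) = 2/5.
[PSR] = ½·((-7/2)·(3/5−(-9)) + (1/5)·(-9−3) + (-2)·(3−(3/5))) = ½·(-168/5 − 12/5 − 24/5) = -102/5, so the Q-coordinate is 2/5.
[PQS] = ½·((-7/2)·(3−(3/5)) + 5·(3/5−3) + (1/5)·(3−3)) = ½·(-42/5 − 12 + 0) = -51/5, so the R-coordinate is 1/5.

(2/5, 2/5, 1/5)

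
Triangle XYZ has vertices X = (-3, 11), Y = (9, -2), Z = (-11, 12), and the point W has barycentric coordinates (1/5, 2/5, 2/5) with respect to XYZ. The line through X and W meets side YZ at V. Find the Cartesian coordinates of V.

Line XW meets YZ where the X-coordinate vanishes; zeroing W's X-weight and renormalizing leaves Y, Z-weights 2/5 : 2/5 → (1/2, 1/2).
So V = (1/2)·Y + (1/2)·Z = (-1, 5).

(-1, 5)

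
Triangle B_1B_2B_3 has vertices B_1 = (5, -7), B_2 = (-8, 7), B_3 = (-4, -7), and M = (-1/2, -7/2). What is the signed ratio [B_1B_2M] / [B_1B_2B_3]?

[B_1B_2B_3] = ½·(5·(7−(-7)) + (-8)·(-7−(-7)) + (-4)·(-7−7)) = ½·(70 + 0 + 56) = 63.
[B_1B_2M] = ½·(5·(7−(-7/2)) + (-8)·(-7/2−(-7)) + (-1/2)·(-7−7)) = ½·(105/2 − 28 + 7) = 63/4, so the ratio is (63/4)/63 = 1/4.

1/4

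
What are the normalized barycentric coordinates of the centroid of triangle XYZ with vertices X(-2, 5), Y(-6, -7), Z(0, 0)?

(1/3, 1/3, 1/3)

The centroid is the average of the vertices, so each weight is 1/3.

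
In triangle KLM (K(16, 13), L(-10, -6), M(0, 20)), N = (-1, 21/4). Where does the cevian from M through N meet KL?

Barycentric coordinates of N with respect to KLM: (1/4, 1/2, 1/4).
On side KL the M-coordinate is zero; dropping N's M-weight 1/4 and renormalizing the remaining 1/4 : 1/2 gives weights 1/3, 2/3 on K, L.
J = (1/3)·(16, 13) + (2/3)·(-10, -6) = (-4/3, 1/3).

(-4/3, 1/3)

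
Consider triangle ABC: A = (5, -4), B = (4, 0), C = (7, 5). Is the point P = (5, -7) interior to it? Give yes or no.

Barycentric coordinates of P: (26/17, -6/17, -3/17).
The three coordinates are positive, negative, negative; a point is interior exactly when all three are positive.

no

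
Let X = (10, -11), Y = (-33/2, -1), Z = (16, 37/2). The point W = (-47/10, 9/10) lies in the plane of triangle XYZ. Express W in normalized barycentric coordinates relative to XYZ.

Signed area of the reference triangle: [XYZ] = ½·(10·(-1−(37/2)) + (-33/2)·(37/2−(-11)) + 16·(-11−(-1))) = ½·(-195 − 1947/4 − 160) = -3367/8.
[WYZ] = ½·((-47/10)·(-1−(37/2)) + (-33/2)·(37/2−(9/10)) + 16·(9/10−(-1))) = ½·(1833/20 − 1452/5 + 152/5) = -3367/40, so the X-coordinate is (-3367/40)/(-3367/8) = 1/5.
[XWZ] = ½·(10·(9/10−(37/2)) + (-47/10)·(37/2−(-11)) + 16·(-11−(9/10))) = ½·(-176 − 2773/20 − 952/5) = -10101/40, so the Y-coordinate is 3/5.
[XYW] = ½·(10·(-1−(9/10)) + (-33/2)·(9/10−(-11)) + (-47/10)·(-11−(-1))) = ½·(-19 − 3927/20 + 47) = -3367/40, so the Z-coordinate is 1/5.

(1/5, 3/5, 1/5)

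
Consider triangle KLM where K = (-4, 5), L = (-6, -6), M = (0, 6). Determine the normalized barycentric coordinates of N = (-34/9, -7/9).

Signed area of the reference triangle: [KLM] = ½·((-4)·(-6−6) + (-6)·(6−5) + 0·(5−(-6))) = ½·(48 − 6 + 0) = 21.
[NLM] = ½·((-34/9)·(-6−6) + (-6)·(6−(-7/9)) + 0·(-7/9−(-6))) = ½·(136/3 − 122/3 + 0) = 7/3, so the K-coordinate is (7/3)/21 = 1/9.
[KNM] = ½·((-4)·(-7/9−6) + (-34/9)·(6−5) + 0·(5−(-7/9))) = ½·(244/9 − 34/9 + 0) = 35/3, so the L-coordinate is 5/9.
[KLN] = ½·((-4)·(-6−(-7/9)) + (-6)·(-7/9−5) + (-34/9)·(5−(-6))) = ½·(188/9 + 104/3 − 374/9) = 7, so the M-coordinate is 1/3.

(1/9, 5/9, 1/3)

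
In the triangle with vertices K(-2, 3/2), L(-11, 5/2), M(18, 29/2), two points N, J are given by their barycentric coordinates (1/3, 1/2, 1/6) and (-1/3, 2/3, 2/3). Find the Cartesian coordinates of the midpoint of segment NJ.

Barycentric coordinates of the midpoint are the average: (0, 7/12, 5/12).
Converting: 0·K + (7/12)·L + (5/12)·M = (13/12, 15/2).

(13/12, 15/2)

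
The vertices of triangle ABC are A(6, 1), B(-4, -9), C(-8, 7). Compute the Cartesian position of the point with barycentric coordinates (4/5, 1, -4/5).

P = (4/5)·A + 1·B + (-4/5)·C.
x-coordinate: (4/5)·6 + 1·(-4) + (-4/5)·(-8) = 36/5.
y-coordinate: (4/5)·1 + 1·(-9) + (-4/5)·7 = -69/5.

(36/5, -69/5)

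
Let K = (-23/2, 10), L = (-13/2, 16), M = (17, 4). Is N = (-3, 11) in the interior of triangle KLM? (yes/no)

yes

Barycentric coordinates of N: (151/402, 53/134, 46/201).
The three coordinates are positive, positive, positive; a point is interior exactly when all three are positive.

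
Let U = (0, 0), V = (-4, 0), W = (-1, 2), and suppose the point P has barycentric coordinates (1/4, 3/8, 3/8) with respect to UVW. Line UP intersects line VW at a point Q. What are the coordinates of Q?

(-5/2, 1)

Line UP meets VW where the U-coordinate vanishes; zeroing P's U-weight and renormalizing leaves V, W-weights 3/8 : 3/8 → (1/2, 1/2).
So Q = (1/2)·V + (1/2)·W = (-5/2, 1).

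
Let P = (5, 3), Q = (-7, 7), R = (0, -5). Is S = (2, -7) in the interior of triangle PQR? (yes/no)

Barycentric coordinates of S: (5/58, -13/58, 33/29).
The three coordinates are positive, negative, positive; a point is interior exactly when all three are positive.

no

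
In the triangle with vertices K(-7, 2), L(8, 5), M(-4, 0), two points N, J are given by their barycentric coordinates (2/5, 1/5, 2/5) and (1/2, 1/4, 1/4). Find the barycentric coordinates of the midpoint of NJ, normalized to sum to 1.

Since both coordinate triples sum to 1, the midpoint's barycentrics are the componentwise average.
(2/5+1/2)/2 = 9/20; similarly 9/40 and 13/40.

(9/20, 9/40, 13/40)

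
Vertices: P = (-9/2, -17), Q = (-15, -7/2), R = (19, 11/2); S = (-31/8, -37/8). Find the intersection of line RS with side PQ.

Barycentric coordinates of S with respect to PQR: (1/4, 1/2, 1/4).
On side PQ the R-coordinate is zero; dropping S's R-weight 1/4 and renormalizing the remaining 1/4 : 1/2 gives weights 1/3, 2/3 on P, Q.
T = (1/3)·(-9/2, -17) + (2/3)·(-15, -7/2) = (-23/2, -8).

(-23/2, -8)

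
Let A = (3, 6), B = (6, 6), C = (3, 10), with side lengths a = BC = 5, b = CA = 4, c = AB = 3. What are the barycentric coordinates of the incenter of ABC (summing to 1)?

(5/12, 1/3, 1/4)

The incenter has barycentric coordinates proportional to the opposite side lengths: (5 : 4 : 3).
Normalizing by 5+4+3 = 12 gives (5/12, 1/3, 1/4).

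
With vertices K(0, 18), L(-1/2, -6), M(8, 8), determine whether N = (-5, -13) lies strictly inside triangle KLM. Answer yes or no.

Barycentric coordinates of N: (7/394, 298/197, -209/394).
The three coordinates are positive, positive, negative; a point is interior exactly when all three are positive.

no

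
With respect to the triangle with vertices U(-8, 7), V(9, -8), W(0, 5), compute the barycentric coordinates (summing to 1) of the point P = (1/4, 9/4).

Signed area of the reference triangle: [UVW] = ½·((-8)·(-8−5) + 9·(5−7) + 0·(7−(-8))) = ½·(104 − 18 + 0) = 43.
[PVW] = ½·((1/4)·(-8−5) + 9·(5−(9/4)) + 0·(9/4−(-8))) = ½·(-13/4 + 99/4 + 0) = 43/4, so the U-coordinate is (43/4)/43 = 1/4.
[UPW] = ½·((-8)·(9/4−5) + (1/4)·(5−7) + 0·(7−(9/4))) = ½·(22 − 1/2 + 0) = 43/4, so the V-coordinate is 1/4.
[UVP] = ½·((-8)·(-8−(9/4)) + 9·(9/4−7) + (1/4)·(7−(-8))) = ½·(82 − 171/4 + 15/4) = 43/2, so the W-coordinate is 1/2.
Check: 1/4 + 1/4 + 1/2 = 1.

(1/4, 1/4, 1/2)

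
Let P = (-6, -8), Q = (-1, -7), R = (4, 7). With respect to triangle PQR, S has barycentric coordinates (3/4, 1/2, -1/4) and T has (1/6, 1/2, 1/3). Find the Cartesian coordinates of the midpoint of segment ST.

(-37/12, -55/8)

Barycentric coordinates of the midpoint are the average: (11/24, 1/2, 1/24).
Converting: (11/24)·P + (1/2)·Q + (1/24)·R = (-37/12, -55/8).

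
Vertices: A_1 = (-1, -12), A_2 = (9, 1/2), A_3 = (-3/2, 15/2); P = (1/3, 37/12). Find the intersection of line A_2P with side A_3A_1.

Barycentric coordinates of P with respect to A_1A_2A_3: (1/6, 1/6, 2/3).
On side A_3A_1 the A_2-coordinate is zero; dropping P's A_2-weight 1/6 and renormalizing the remaining 2/3 : 1/6 gives weights 4/5, 1/5 on A_3, A_1.
Q = (4/5)·(-3/2, 15/2) + (1/5)·(-1, -12) = (-7/5, 18/5).

(-7/5, 18/5)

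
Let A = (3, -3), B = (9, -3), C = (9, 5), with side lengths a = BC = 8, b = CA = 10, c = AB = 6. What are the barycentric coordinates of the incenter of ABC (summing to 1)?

(1/3, 5/12, 1/4)

The incenter has barycentric coordinates proportional to the opposite side lengths: (8 : 10 : 6).
Normalizing by 8+10+6 = 24 gives (1/3, 5/12, 1/4).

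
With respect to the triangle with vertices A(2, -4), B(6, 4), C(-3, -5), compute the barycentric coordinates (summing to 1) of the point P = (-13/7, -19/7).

(-2/7, 2/7, 1)

Signed area of the reference triangle: [ABC] = ½·(2·(4−(-5)) + 6·(-5−(-4)) + (-3)·(-4−4)) = ½·(18 − 6 + 24) = 18.
[PBC] = ½·((-13/7)·(4−(-5)) + 6·(-5−(-19/7)) + (-3)·(-19/7−4)) = ½·(-117/7 − 96/7 + 141/7) = -36/7, so the A-coordinate is (-36/7)/18 = -2/7.
[APC] = ½·(2·(-19/7−(-5)) + (-13/7)·(-5−(-4)) + (-3)·(-4−(-19/7))) = ½·(32/7 + 13/7 + 27/7) = 36/7, so the B-coordinate is 2/7.
[ABP] = ½·(2·(4−(-19/7)) + 6·(-19/7−(-4)) + (-13/7)·(-4−4)) = ½·(94/7 + 54/7 + 104/7) = 18, so the C-coordinate is 1.
Check: -2/7 + 2/7 + 1 = 1.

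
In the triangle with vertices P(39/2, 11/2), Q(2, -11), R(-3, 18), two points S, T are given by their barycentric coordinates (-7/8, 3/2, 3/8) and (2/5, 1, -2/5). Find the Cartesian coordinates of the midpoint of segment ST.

Barycentric coordinates of the midpoint are the average: (-19/80, 5/4, -1/80).
Converting: (-19/80)·P + (5/4)·Q + (-1/80)·R = (-67/32, -489/32).

(-67/32, -489/32)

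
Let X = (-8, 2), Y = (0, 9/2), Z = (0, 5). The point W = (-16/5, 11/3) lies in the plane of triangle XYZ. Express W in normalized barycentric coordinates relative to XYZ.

Signed area of the reference triangle: [XYZ] = ½·((-8)·(9/2−5) + 0·(5−2) + 0·(2−(9/2))) = ½·(4 + 0 + 0) = 2.
[WYZ] = ½·((-16/5)·(9/2−5) + 0·(5−(11/3)) + 0·(11/3−(9/2))) = ½·(8/5 + 0 + 0) = 4/5, so the X-coordinate is (4/5)/2 = 2/5.
[XWZ] = ½·((-8)·(11/3−5) + (-16/5)·(5−2) + 0·(2−(11/3))) = ½·(32/3 − 48/5 + 0) = 8/15, so the Y-coordinate is 4/15.
[XYW] = ½·((-8)·(9/2−(11/3)) + 0·(11/3−2) + (-16/5)·(2−(9/2))) = ½·(-20/3 + 0 + 8) = 2/3, so the Z-coordinate is 1/3.
Check: 2/5 + 4/15 + 1/3 = 1.

(2/5, 4/15, 1/3)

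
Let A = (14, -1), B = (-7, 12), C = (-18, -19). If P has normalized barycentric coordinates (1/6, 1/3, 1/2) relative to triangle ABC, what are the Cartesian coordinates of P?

(-9, -17/3)

P = (1/6)·A + (1/3)·B + (1/2)·C.
x-coordinate: (1/6)·14 + (1/3)·(-7) + (1/2)·(-18) = -9.
y-coordinate: (1/6)·(-1) + (1/3)·12 + (1/2)·(-19) = -17/3.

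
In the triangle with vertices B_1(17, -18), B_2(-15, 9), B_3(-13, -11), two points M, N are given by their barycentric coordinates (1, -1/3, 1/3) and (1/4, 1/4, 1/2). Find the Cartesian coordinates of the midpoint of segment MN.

Barycentric coordinates of the midpoint are the average: (5/8, -1/24, 5/12).
Converting: (5/8)·B_1 + (-1/24)·B_2 + (5/12)·B_3 = (35/6, -389/24).

(35/6, -389/24)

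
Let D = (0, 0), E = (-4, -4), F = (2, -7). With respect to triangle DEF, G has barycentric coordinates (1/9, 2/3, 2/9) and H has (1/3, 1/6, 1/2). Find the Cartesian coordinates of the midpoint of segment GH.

(-17/18, -151/36)

Barycentric coordinates of the midpoint are the average: (2/9, 5/12, 13/36).
Converting: (2/9)·D + (5/12)·E + (13/36)·F = (-17/18, -151/36).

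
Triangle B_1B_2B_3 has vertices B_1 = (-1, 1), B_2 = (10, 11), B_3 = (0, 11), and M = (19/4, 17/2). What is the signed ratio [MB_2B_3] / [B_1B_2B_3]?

[B_1B_2B_3] = ½·((-1)·(11−11) + 10·(11−1) + 0·(1−11)) = ½·(0 + 100 + 0) = 50.
[MB_2B_3] = ½·((19/4)·(11−11) + 10·(11−(17/2)) + 0·(17/2−11)) = ½·(0 + 25 + 0) = 25/2, so the ratio is (25/2)/50 = 1/4.

1/4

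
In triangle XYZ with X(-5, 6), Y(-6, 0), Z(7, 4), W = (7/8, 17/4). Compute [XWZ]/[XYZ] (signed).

1/8

[XYZ] = ½·((-5)·(0−4) + (-6)·(4−6) + 7·(6−0)) = ½·(20 + 12 + 42) = 37.
[XWZ] = ½·((-5)·(17/4−4) + (7/8)·(4−6) + 7·(6−(17/4))) = ½·(-5/4 − 7/4 + 49/4) = 37/8, so the ratio is (37/8)/37 = 1/8.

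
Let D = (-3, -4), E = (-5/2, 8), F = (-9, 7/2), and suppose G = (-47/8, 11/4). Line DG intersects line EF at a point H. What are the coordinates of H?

Barycentric coordinates of G with respect to DEF: (1/4, 1/4, 1/2).
On side EF the D-coordinate is zero; dropping G's D-weight 1/4 and renormalizing the remaining 1/4 : 1/2 gives weights 1/3, 2/3 on E, F.
H = (1/3)·(-5/2, 8) + (2/3)·(-9, 7/2) = (-41/6, 5).

(-41/6, 5)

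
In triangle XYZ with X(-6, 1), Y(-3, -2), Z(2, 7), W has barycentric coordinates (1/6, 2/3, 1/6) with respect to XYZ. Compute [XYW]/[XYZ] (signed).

1/6

The signed ratio [XYW]/[XYZ] equals the barycentric coordinate of W at vertex Z, which is 1/6.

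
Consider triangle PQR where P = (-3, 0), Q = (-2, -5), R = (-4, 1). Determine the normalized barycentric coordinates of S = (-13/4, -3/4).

(1/4, 1/4, 1/2)

Signed area of the reference triangle: [PQR] = ½·((-3)·(-5−1) + (-2)·(1−0) + (-4)·(0−(-5))) = ½·(18 − 2 − 20) = -2.
[SQR] = ½·((-13/4)·(-5−1) + (-2)·(1−(-3/4)) + (-4)·(-3/4−(-5))) = ½·(39/2 − 7/2 − 17) = -1/2, so the P-coordinate is (-1/2)/(-2) = 1/4.
[PSR] = ½·((-3)·(-3/4−1) + (-13/4)·(1−0) + (-4)·(0−(-3/4))) = ½·(21/4 − 13/4 − 3) = -1/2, so the Q-coordinate is 1/4.
[PQS] = ½·((-3)·(-5−(-3/4)) + (-2)·(-3/4−0) + (-13/4)·(0−(-5))) = ½·(51/4 + 3/2 − 65/4) = -1, so the R-coordinate is 1/2.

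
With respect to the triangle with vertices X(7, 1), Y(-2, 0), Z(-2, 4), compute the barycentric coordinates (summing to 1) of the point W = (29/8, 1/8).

(5/8, 1/2, -1/8)

Signed area of the reference triangle: [XYZ] = ½·(7·(0−4) + (-2)·(4−1) + (-2)·(1−0)) = ½·(-28 − 6 − 2) = -18.
[WYZ] = ½·((29/8)·(0−4) + (-2)·(4−(1/8)) + (-2)·(1/8−0)) = ½·(-29/2 − 31/4 − 1/4) = -45/4, so the X-coordinate is (-45/4)/(-18) = 5/8.
[XWZ] = ½·(7·(1/8−4) + (29/8)·(4−1) + (-2)·(1−(1/8))) = ½·(-217/8 + 87/8 − 7/4) = -9, so the Y-coordinate is 1/2.
[XYW] = ½·(7·(0−(1/8)) + (-2)·(1/8−1) + (29/8)·(1−0)) = ½·(-7/8 + 7/4 + 29/8) = 9/4, so the Z-coordinate is -1/8.
Check: 5/8 + 1/2 − 1/8 = 1.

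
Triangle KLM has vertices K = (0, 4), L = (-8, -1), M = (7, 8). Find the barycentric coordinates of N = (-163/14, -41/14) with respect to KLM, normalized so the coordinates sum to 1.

(9/7, 9/14, -13/14)

Signed area of the reference triangle: [KLM] = ½·(0·(-1−8) + (-8)·(8−4) + 7·(4−(-1))) = ½·(0 − 32 + 35) = 3/2.
[NLM] = ½·((-163/14)·(-1−8) + (-8)·(8−(-41/14)) + 7·(-41/14−(-1))) = ½·(1467/14 − 612/7 − 27/2) = 27/14, so the K-coordinate is (27/14)/(3/2) = 9/7.
[KNM] = ½·(0·(-41/14−8) + (-163/14)·(8−4) + 7·(4−(-41/14))) = ½·(0 − 326/7 + 97/2) = 27/28, so the L-coordinate is 9/14.
[KLN] = ½·(0·(-1−(-41/14)) + (-8)·(-41/14−4) + (-163/14)·(4−(-1))) = ½·(0 + 388/7 − 815/14) = -39/28, so the M-coordinate is -13/14.
Check: 9/7 + 9/14 − 13/14 = 1.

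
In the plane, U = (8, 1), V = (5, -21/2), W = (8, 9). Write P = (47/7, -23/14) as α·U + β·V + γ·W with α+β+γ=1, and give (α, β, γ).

Signed area of the reference triangle: [UVW] = ½·(8·(-21/2−9) + 5·(9−1) + 8·(1−(-21/2))) = ½·(-156 + 40 + 92) = -12.
[PVW] = ½·((47/7)·(-21/2−9) + 5·(9−(-23/14)) + 8·(-23/14−(-21/2))) = ½·(-1833/14 + 745/14 + 496/7) = -24/7, so the U-coordinate is (-24/7)/(-12) = 2/7.
[UPW] = ½·(8·(-23/14−9) + (47/7)·(9−1) + 8·(1−(-23/14))) = ½·(-596/7 + 376/7 + 148/7) = -36/7, so the V-coordinate is 3/7.
[UVP] = ½·(8·(-21/2−(-23/14)) + 5·(-23/14−1) + (47/7)·(1−(-21/2))) = ½·(-496/7 − 185/14 + 1081/14) = -24/7, so the W-coordinate is 2/7.
Check: 2/7 + 3/7 + 2/7 = 1.

(2/7, 3/7, 2/7)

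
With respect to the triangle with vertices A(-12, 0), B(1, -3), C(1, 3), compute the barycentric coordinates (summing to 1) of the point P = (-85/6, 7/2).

Signed area of the reference triangle: [ABC] = ½·((-12)·(-3−3) + 1·(3−0) + 1·(0−(-3))) = ½·(72 + 3 + 3) = 39.
[PBC] = ½·((-85/6)·(-3−3) + 1·(3−(7/2)) + 1·(7/2−(-3))) = ½·(85 − 1/2 + 13/2) = 91/2, so the A-coordinate is (91/2)/39 = 7/6.
[APC] = ½·((-12)·(7/2−3) + (-85/6)·(3−0) + 1·(0−(7/2))) = ½·(-6 − 85/2 − 7/2) = -26, so the B-coordinate is -2/3.
[ABP] = ½·((-12)·(-3−(7/2)) + 1·(7/2−0) + (-85/6)·(0−(-3))) = ½·(78 + 7/2 − 85/2) = 39/2, so the C-coordinate is 1/2.

(7/6, -2/3, 1/2)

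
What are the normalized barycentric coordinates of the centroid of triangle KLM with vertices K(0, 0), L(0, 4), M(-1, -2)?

(1/3, 1/3, 1/3)

The centroid is the average of the vertices, so each weight is 1/3.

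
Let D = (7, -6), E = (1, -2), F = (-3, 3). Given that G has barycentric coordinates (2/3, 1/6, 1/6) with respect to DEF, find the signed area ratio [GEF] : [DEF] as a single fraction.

The signed ratio [GEF]/[DEF] equals the barycentric coordinate of G at vertex D, which is 2/3.

2/3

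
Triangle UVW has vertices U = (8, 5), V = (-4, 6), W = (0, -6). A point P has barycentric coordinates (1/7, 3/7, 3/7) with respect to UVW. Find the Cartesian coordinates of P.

P = (1/7)·U + (3/7)·V + (3/7)·W.
x-coordinate: (1/7)·8 + (3/7)·(-4) + (3/7)·0 = -4/7.
y-coordinate: (1/7)·5 + (3/7)·6 + (3/7)·(-6) = 5/7.

(-4/7, 5/7)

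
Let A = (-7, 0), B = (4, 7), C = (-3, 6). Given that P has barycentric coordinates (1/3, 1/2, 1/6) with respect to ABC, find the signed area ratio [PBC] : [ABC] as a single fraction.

The signed ratio [PBC]/[ABC] equals the barycentric coordinate of P at vertex A, which is 1/3.

1/3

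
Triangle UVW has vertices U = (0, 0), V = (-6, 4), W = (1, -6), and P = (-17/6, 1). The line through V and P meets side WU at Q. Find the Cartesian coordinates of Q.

Barycentric coordinates of P with respect to UVW: (1/3, 1/2, 1/6).
On side WU the V-coordinate is zero; dropping P's V-weight 1/2 and renormalizing the remaining 1/6 : 1/3 gives weights 1/3, 2/3 on W, U.
Q = (1/3)·(1, -6) + (2/3)·(0, 0) = (1/3, -2).

(1/3, -2)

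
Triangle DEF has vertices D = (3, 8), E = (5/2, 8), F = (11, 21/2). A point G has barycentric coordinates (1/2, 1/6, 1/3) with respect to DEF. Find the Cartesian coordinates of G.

(67/12, 53/6)

G = (1/2)·D + (1/6)·E + (1/3)·F.
x-coordinate: (1/2)·3 + (1/6)·(5/2) + (1/3)·11 = 67/12.
y-coordinate: (1/2)·8 + (1/6)·8 + (1/3)·(21/2) = 53/6.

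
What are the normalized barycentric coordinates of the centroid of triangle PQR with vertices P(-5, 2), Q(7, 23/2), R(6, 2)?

(1/3, 1/3, 1/3)

The centroid is the average of the vertices, so each weight is 1/3.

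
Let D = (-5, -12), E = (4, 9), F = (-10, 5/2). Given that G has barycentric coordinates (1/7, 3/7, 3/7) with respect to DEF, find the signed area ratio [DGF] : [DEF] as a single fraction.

3/7

The signed ratio [DGF]/[DEF] equals the barycentric coordinate of G at vertex E, which is 3/7.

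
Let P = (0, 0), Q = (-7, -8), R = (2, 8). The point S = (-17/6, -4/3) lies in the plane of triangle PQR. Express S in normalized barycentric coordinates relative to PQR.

Signed area of the reference triangle: [PQR] = ½·(0·(-8−8) + (-7)·(8−0) + 2·(0−(-8))) = ½·(0 − 56 + 16) = -20.
[SQR] = ½·((-17/6)·(-8−8) + (-7)·(8−(-4/3)) + 2·(-4/3−(-8))) = ½·(136/3 − 196/3 + 40/3) = -10/3, so the P-coordinate is (-10/3)/(-20) = 1/6.
[PSR] = ½·(0·(-4/3−8) + (-17/6)·(8−0) + 2·(0−(-4/3))) = ½·(0 − 68/3 + 8/3) = -10, so the Q-coordinate is 1/2.
[PQS] = ½·(0·(-8−(-4/3)) + (-7)·(-4/3−0) + (-17/6)·(0−(-8))) = ½·(0 + 28/3 − 68/3) = -20/3, so the R-coordinate is 1/3.

(1/6, 1/2, 1/3)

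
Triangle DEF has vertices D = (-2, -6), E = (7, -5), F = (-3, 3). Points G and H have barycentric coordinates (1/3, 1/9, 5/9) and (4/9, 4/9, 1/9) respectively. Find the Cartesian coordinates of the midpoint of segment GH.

(1/6, -49/18)

Barycentric coordinates of the midpoint are the average: (7/18, 5/18, 1/3).
Converting: (7/18)·D + (5/18)·E + (1/3)·F = (1/6, -49/18).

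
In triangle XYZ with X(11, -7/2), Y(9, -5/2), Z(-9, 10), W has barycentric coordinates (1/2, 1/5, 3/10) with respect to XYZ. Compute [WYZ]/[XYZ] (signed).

The signed ratio [WYZ]/[XYZ] equals the barycentric coordinate of W at vertex X, which is 1/2.

1/2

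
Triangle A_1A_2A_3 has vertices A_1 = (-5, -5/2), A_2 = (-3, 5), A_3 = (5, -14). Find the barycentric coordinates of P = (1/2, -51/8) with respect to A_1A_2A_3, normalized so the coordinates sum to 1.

(1/4, 1/4, 1/2)

Signed area of the reference triangle: [A_1A_2A_3] = ½·((-5)·(5−(-14)) + (-3)·(-14−(-5/2)) + 5·(-5/2−5)) = ½·(-95 + 69/2 − 75/2) = -49.
[PA_2A_3] = ½·((1/2)·(5−(-14)) + (-3)·(-14−(-51/8)) + 5·(-51/8−5)) = ½·(19/2 + 183/8 − 455/8) = -49/4, so the A_1-coordinate is (-49/4)/(-49) = 1/4.
[A_1PA_3] = ½·((-5)·(-51/8−(-14)) + (1/2)·(-14−(-5/2)) + 5·(-5/2−(-51/8))) = ½·(-305/8 − 23/4 + 155/8) = -49/4, so the A_2-coordinate is 1/4.
[A_1A_2P] = ½·((-5)·(5−(-51/8)) + (-3)·(-51/8−(-5/2)) + (1/2)·(-5/2−5)) = ½·(-455/8 + 93/8 − 15/4) = -49/2, so the A_3-coordinate is 1/2.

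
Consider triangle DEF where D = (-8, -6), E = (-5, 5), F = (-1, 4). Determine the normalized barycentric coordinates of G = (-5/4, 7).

Signed area of the reference triangle: [DEF] = ½·((-8)·(5−4) + (-5)·(4−(-6)) + (-1)·(-6−5)) = ½·(-8 − 50 + 11) = -47/2.
[GEF] = ½·((-5/4)·(5−4) + (-5)·(4−7) + (-1)·(7−5)) = ½·(-5/4 + 15 − 2) = 47/8, so the D-coordinate is (47/8)/(-47/2) = -1/4.
[DGF] = ½·((-8)·(7−4) + (-5/4)·(4−(-6)) + (-1)·(-6−7)) = ½·(-24 − 25/2 + 13) = -47/4, so the E-coordinate is 1/2.
[DEG] = ½·((-8)·(5−7) + (-5)·(7−(-6)) + (-5/4)·(-6−5)) = ½·(16 − 65 + 55/4) = -141/8, so the F-coordinate is 3/4.

(-1/4, 1/2, 3/4)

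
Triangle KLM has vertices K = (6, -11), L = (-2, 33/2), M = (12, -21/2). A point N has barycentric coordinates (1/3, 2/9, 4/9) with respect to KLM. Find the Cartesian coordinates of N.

N = (1/3)·K + (2/9)·L + (4/9)·M.
x-coordinate: (1/3)·6 + (2/9)·(-2) + (4/9)·12 = 62/9.
y-coordinate: (1/3)·(-11) + (2/9)·(33/2) + (4/9)·(-21/2) = -14/3.

(62/9, -14/3)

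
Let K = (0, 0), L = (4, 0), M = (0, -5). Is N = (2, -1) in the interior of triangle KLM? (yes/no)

yes

Barycentric coordinates of N: (3/10, 1/2, 1/5).
The three coordinates are positive, positive, positive; a point is interior exactly when all three are positive.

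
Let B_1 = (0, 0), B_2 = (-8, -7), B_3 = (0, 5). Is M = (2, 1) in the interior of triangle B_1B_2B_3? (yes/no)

no

Barycentric coordinates of M: (7/5, -1/4, -3/20).
The three coordinates are positive, negative, negative; a point is interior exactly when all three are positive.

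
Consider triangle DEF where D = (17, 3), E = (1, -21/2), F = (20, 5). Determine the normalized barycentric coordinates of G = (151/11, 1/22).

Signed area of the reference triangle: [DEF] = ½·(17·(-21/2−5) + 1·(5−3) + 20·(3−(-21/2))) = ½·(-527/2 + 2 + 270) = 17/4.
[GEF] = ½·((151/11)·(-21/2−5) + 1·(5−(1/22)) + 20·(1/22−(-21/2))) = ½·(-4681/22 + 109/22 + 2320/11) = 17/11, so the D-coordinate is (17/11)/(17/4) = 4/11.
[DGF] = ½·(17·(1/22−5) + (151/11)·(5−3) + 20·(3−(1/22))) = ½·(-1853/22 + 302/11 + 650/11) = 51/44, so the E-coordinate is 3/11.
[DEG] = ½·(17·(-21/2−(1/22)) + 1·(1/22−3) + (151/11)·(3−(-21/2))) = ½·(-1972/11 − 65/22 + 4077/22) = 17/11, so the F-coordinate is 4/11.
Check: 4/11 + 3/11 + 4/11 = 1.

(4/11, 3/11, 4/11)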